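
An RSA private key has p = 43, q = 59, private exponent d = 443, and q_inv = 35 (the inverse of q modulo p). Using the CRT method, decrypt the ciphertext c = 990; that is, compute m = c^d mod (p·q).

1205

d_p = d mod (p−1) = 443 mod 42 = 23; d_q = d mod (q−1) = 37.
m₁ = c^(d_p) mod p: c ≡ 1 (mod 43), and 1^23 mod 43 = 1.
m₂ = c^(d_q) mod q: c ≡ 46 (mod 59), and 46^37 mod 59 = 25.
h = q_inv·(m₁ − m₂) mod p = 35·(1 − 25) mod 43 = 20.
m = m₂ + h·q = 25 + 20·59 = 1205.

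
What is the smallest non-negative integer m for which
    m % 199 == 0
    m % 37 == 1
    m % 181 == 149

The moduli are pairwise coprime; N = 199·37·181 = 1332703.
N/199 = 6697; 6697 ≡ 130 (mod 199); 130·124 ≡ 1, so inverse 124.
N/37 = 36019; 36019 ≡ 18 (mod 37); 18·35 ≡ 1, so inverse 35.
N/181 = 7363; 7363 ≡ 123 (mod 181); 123·78 ≡ 1, so inverse 78.
m ≡ 0·6697·124 + 1·36019·35 + 149·7363·78 = 86833451.
86833451 mod 1332703 = 207756.

207756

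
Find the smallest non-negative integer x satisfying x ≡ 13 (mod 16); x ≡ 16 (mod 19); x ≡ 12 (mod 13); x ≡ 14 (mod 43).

162941

From x ≡ 13 (mod 16) write x = 13 + 16t. Substituting into x ≡ 16 (mod 19) gives 16t ≡ 3 (mod 19), and since 16⁻¹ ≡ 6 (mod 19), t ≡ 18. Hence x ≡ 13 + 16·18 = 301 (mod 304).
From x ≡ 301 (mod 304) write x = 301 + 304t. Substituting into x ≡ 12 (mod 13) gives 304t ≡ 10 (mod 13), and since 5⁻¹ ≡ 8 (mod 13), t ≡ 2. Hence x ≡ 301 + 304·2 = 909 (mod 3952).
From x ≡ 909 (mod 3952) write x = 909 + 3952t. Substituting into x ≡ 14 (mod 43) gives 3952t ≡ 8 (mod 43), and since 39⁻¹ ≡ 32 (mod 43), t ≡ 41. Hence x ≡ 909 + 3952·41 = 162941 (mod 169936).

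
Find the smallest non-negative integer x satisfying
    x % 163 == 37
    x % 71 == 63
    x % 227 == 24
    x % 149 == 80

196244702

The moduli are pairwise coprime; N = 163·71·227·149 = 391433579.
N/163 = 2401433; 2401433 ≡ 117 (mod 163); 117·124 ≡ 1, so inverse 124.
N/71 = 5513149; 5513149 ≡ 70 (mod 71); 70·70 ≡ 1, so inverse 70.
N/227 = 1724377; 1724377 ≡ 85 (mod 227); 85·219 ≡ 1, so inverse 219.
N/149 = 2627071; 2627071 ≡ 52 (mod 149); 52·43 ≡ 1, so inverse 43.
x ≡ 37·2401433·124 + 63·5513149·70 + 24·1724377·219 + 80·2627071·43 = 53431211446.
53431211446 mod 391433579 = 196244702.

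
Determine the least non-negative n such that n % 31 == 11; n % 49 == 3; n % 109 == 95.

160870

The moduli are pairwise coprime; M = 31·49·109 = 165571.
M/31 = 5341; 5341 ≡ 9 (mod 31); 9·7 ≡ 1, so inverse 7.
M/49 = 3379; 3379 ≡ 47 (mod 49); 47·24 ≡ 1, so inverse 24.
M/109 = 1519; 1519 ≡ 102 (mod 109); 102·31 ≡ 1, so inverse 31.
n ≡ 11·5341·7 + 3·3379·24 + 95·1519·31 = 5128000.
5128000 mod 165571 = 160870.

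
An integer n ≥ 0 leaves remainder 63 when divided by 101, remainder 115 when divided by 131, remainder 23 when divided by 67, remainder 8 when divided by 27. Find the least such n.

14568101

The moduli are pairwise coprime; M = 101·131·67·27 = 23934879.
M/101 = 236979; 236979 ≡ 33 (mod 101); 33·49 ≡ 1, so inverse 49.
M/131 = 182709; 182709 ≡ 95 (mod 131); 95·40 ≡ 1, so inverse 40.
M/67 = 357237; 357237 ≡ 60 (mod 67); 60·19 ≡ 1, so inverse 19.
M/27 = 886477; 886477 ≡ 13 (mod 27); 13·25 ≡ 1, so inverse 25.
n ≡ 63·236979·49 + 115·182709·40 + 23·357237·19 + 8·886477·25 = 1905423542.
1905423542 mod 23934879 = 14568101.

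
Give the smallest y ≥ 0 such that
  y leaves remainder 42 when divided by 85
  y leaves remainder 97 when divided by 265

Combine the congruences pairwise.
gcd(85, 265) = 5 and 5 | (97 − 42), so the pair is consistent; merging gives y ≡ 892 (mod 4505), where 4505 = lcm(85, 265).
The solution is unique modulo lcm(85, 265) = 4505.

892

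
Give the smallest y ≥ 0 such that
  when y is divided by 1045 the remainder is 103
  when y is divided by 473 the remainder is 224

gcd(1045, 473) = 11 and 11 | (224 − 103), so the pair is consistent; merging gives y ≡ 6373 (mod 44935), where 44935 = lcm(1045, 473).
The solution is unique modulo lcm(1045, 473) = 44935.

6373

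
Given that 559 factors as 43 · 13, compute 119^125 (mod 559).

Mod 43: 119 ≡ 33; by Fermat, exponent reduces to 125 mod 42 = 41; 33^41 ≡ 30 (mod 43).
Mod 13: 119 ≡ 2; by Fermat, exponent reduces to 125 mod 12 = 5; 2^5 ≡ 6 (mod 13).
Combine by CRT: x ≡ 30 (mod 43), x ≡ 6 (mod 13) ⇒ x ≡ 331 (mod 559).

331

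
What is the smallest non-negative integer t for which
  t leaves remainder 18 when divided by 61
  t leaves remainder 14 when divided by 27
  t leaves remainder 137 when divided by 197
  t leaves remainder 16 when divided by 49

From t ≡ 18 (mod 61) write t = 18 + 61s. Substituting into t ≡ 14 (mod 27) gives 61s ≡ 23 (mod 27), and since 7⁻¹ ≡ 4 (mod 27), s ≡ 11. Hence t ≡ 18 + 61·11 = 689 (mod 1647).
From t ≡ 689 (mod 1647) write t = 689 + 1647s. Substituting into t ≡ 137 (mod 197) gives 1647s ≡ 39 (mod 197), and since 71⁻¹ ≡ 111 (mod 197), s ≡ 192. Hence t ≡ 689 + 1647·192 = 316913 (mod 324459).
From t ≡ 316913 (mod 324459) write t = 316913 + 324459s. Substituting into t ≡ 16 (mod 49) gives 324459s ≡ 35 (mod 49), and since 30⁻¹ ≡ 18 (mod 49), s ≡ 42. Hence t ≡ 316913 + 324459·42 = 13944191 (mod 15898491).

13944191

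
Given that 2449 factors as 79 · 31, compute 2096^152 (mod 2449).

Mod 79: 2096 ≡ 42; by Fermat, exponent reduces to 152 mod 78 = 74; 42^74 ≡ 9 (mod 79).
Mod 31: 2096 ≡ 19; by Fermat, exponent reduces to 152 mod 30 = 2; 19^2 ≡ 20 (mod 31).
Combine by CRT: x ≡ 9 (mod 79), x ≡ 20 (mod 31) ⇒ x ≡ 2221 (mod 2449).

2221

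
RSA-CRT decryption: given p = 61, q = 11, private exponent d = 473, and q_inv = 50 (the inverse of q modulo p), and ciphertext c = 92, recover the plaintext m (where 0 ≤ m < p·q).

372

d_p = d mod (p−1) = 473 mod 60 = 53; d_q = d mod (q−1) = 3.
m₁ = c^(d_p) mod p: c ≡ 31 (mod 61), and 31^53 mod 61 = 6.
m₂ = c^(d_q) mod q: c ≡ 4 (mod 11), and 4^3 mod 11 = 9.
h = q_inv·(m₁ − m₂) mod p = 50·(6 − 9) mod 61 = 33.
m = m₂ + h·q = 9 + 33·11 = 372.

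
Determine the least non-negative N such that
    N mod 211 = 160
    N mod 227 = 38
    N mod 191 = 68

From N ≡ 160 (mod 211) write N = 160 + 211t. Substituting into N ≡ 38 (mod 227) gives 211t ≡ 105 (mod 227), and since 211⁻¹ ≡ 156 (mod 227), t ≡ 36. Hence N ≡ 160 + 211·36 = 7756 (mod 47897).
From N ≡ 7756 (mod 47897) write N = 7756 + 47897t. Substituting into N ≡ 68 (mod 191) gives 47897t ≡ 143 (mod 191), and since 147⁻¹ ≡ 13 (mod 191), t ≡ 140. Hence N ≡ 7756 + 47897·140 = 6713336 (mod 9148327).

6713336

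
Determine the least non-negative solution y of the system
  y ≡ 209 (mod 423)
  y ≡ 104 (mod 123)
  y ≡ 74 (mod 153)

75503

gcd(423, 123) = 3 and 3 | (104 − 209), so the pair is consistent; merging gives y ≡ 6131 (mod 17343), where 17343 = lcm(423, 123).
gcd(17343, 153) = 9 and 9 | (74 − 6131), so the pair is consistent; merging gives y ≡ 75503 (mod 294831), where 294831 = lcm(17343, 153).
The solution is unique modulo lcm(423, 123, 153) = 294831.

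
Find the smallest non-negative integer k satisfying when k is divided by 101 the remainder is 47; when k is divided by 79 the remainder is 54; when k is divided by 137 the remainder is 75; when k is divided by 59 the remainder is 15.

54613070

The moduli are pairwise coprime; N = 101·79·137·59 = 64494257.
N/101 = 638557; 638557 ≡ 35 (mod 101); 35·26 ≡ 1, so inverse 26.
N/79 = 816383; 816383 ≡ 76 (mod 79); 76·26 ≡ 1, so inverse 26.
N/137 = 470761; 470761 ≡ 29 (mod 137); 29·52 ≡ 1, so inverse 52.
N/59 = 1093123; 1093123 ≡ 30 (mod 59); 30·2 ≡ 1, so inverse 2.
k ≡ 47·638557·26 + 54·816383·26 + 75·470761·52 + 15·1093123·2 = 3795279976.
3795279976 mod 64494257 = 54613070.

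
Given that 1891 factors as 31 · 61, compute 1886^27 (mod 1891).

Mod 31: 1886 ≡ 26; 26^27 ≡ 30 (mod 31).
Mod 61: 1886 ≡ 56; 56^27 ≡ 20 (mod 61).
Combine by CRT: x ≡ 30 (mod 31), x ≡ 20 (mod 61) ⇒ x ≡ 1301 (mod 1891).

1301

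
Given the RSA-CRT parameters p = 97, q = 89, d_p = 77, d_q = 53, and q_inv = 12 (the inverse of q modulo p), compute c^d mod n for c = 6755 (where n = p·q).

m₁ = c^(d_p) mod p: c ≡ 62 (mod 97), and 62^77 mod 97 = 36.
m₂ = c^(d_q) mod q: c ≡ 80 (mod 89), and 80^53 mod 89 = 71.
h = q_inv·(m₁ − m₂) mod p = 12·(36 − 71) mod 97 = 65.
m = m₂ + h·q = 71 + 65·89 = 5856.

5856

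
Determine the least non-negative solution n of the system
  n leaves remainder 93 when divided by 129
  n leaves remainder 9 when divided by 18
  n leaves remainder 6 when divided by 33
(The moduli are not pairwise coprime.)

8091

gcd(129, 18) = 3 and 3 | (9 − 93), so the pair is consistent; merging gives n ≡ 351 (mod 774), where 774 = lcm(129, 18).
gcd(774, 33) = 3 and 3 | (6 − 351), so the pair is consistent; merging gives n ≡ 8091 (mod 8514), where 8514 = lcm(774, 33).
The solution is unique modulo lcm(129, 18, 33) = 8514.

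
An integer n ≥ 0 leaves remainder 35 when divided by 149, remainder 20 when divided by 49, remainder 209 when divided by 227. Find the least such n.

The moduli are pairwise coprime; M = 149·49·227 = 1657327.
M/149 = 11123; 11123 ≡ 97 (mod 149); 97·106 ≡ 1, so inverse 106.
M/49 = 33823; 33823 ≡ 13 (mod 49); 13·34 ≡ 1, so inverse 34.
M/227 = 7301; 7301 ≡ 37 (mod 227); 37·135 ≡ 1, so inverse 135.
n ≡ 35·11123·106 + 20·33823·34 + 209·7301·135 = 270263685.
270263685 mod 1657327 = 119384.

119384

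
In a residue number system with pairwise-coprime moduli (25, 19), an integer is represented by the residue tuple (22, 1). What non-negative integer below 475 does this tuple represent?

172

From x ≡ 22 (mod 25) write x = 22 + 25t. Substituting into x ≡ 1 (mod 19) gives 25t ≡ 17 (mod 19), and since 6⁻¹ ≡ 16 (mod 19), t ≡ 6. Hence x ≡ 22 + 25·6 = 172 (mod 475).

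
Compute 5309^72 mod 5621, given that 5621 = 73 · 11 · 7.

Mod 73: 5309 ≡ 53; since 72 | 72, by Fermat 53^72 ≡ 1 (mod 73).
Mod 11: 5309 ≡ 7; by Fermat, exponent reduces to 72 mod 10 = 2; 7^2 ≡ 5 (mod 11).
Mod 7: 5309 ≡ 3; since 6 | 72, by Fermat 3^72 ≡ 1 (mod 7).
Combine by CRT: x ≡ 1 (mod 73), x ≡ 5 (mod 11), x ≡ 1 (mod 7) ⇒ x ≡ 1534 (mod 5621).

1534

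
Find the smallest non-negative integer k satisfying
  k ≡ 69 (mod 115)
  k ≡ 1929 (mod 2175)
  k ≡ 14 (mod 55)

gcd(115, 2175) = 5 and 5 | (1929 − 69), so the pair is consistent; merging gives k ≡ 6279 (mod 50025), where 50025 = lcm(115, 2175).
gcd(50025, 55) = 5 and 5 | (14 − 6279), so the pair is consistent; merging gives k ≡ 106329 (mod 550275), where 550275 = lcm(50025, 55).
The solution is unique modulo lcm(115, 2175, 55) = 550275.

106329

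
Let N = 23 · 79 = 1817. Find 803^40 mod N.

Mod 23: 803 ≡ 21; by Fermat, exponent reduces to 40 mod 22 = 18; 21^18 ≡ 13 (mod 23).
Mod 79: 803 ≡ 13; 13^40 ≡ 13 (mod 79).
Combine by CRT: x ≡ 13 (mod 23), x ≡ 13 (mod 79) ⇒ x ≡ 13 (mod 1817).

13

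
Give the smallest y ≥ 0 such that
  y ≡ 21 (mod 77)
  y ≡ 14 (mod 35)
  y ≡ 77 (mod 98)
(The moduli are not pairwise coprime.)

Combine the congruences pairwise.
gcd(77, 35) = 7 and 7 | (14 − 21), so the pair is consistent; merging gives y ≡ 329 (mod 385), where 385 = lcm(77, 35).
gcd(385, 98) = 7 and 7 | (77 − 329), so the pair is consistent; merging gives y ≡ 3409 (mod 5390), where 5390 = lcm(385, 98).
The solution is unique modulo lcm(77, 35, 98) = 5390.

3409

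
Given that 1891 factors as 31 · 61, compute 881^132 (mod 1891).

1217

Mod 31: 881 ≡ 13; by Fermat, exponent reduces to 132 mod 30 = 12; 13^12 ≡ 8 (mod 31).
Mod 61: 881 ≡ 27; by Fermat, exponent reduces to 132 mod 60 = 12; 27^12 ≡ 58 (mod 61).
Combine by CRT: x ≡ 8 (mod 31), x ≡ 58 (mod 61) ⇒ x ≡ 1217 (mod 1891).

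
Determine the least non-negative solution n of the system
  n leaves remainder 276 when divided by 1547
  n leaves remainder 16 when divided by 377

4917

Combine the congruences pairwise.
gcd(1547, 377) = 13 and 13 | (16 − 276), so the pair is consistent; merging gives n ≡ 4917 (mod 44863), where 44863 = lcm(1547, 377).
The solution is unique modulo lcm(1547, 377) = 44863.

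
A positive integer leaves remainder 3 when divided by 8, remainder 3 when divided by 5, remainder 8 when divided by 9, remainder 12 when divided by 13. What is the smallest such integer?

1403

Combine the congruences pairwise.
From x ≡ 3 (mod 8) write x = 3 + 8t. Substituting into x ≡ 3 (mod 5) gives 8t ≡ 0 (mod 5), and since 3⁻¹ ≡ 2 (mod 5), t ≡ 0. Hence x ≡ 3 + 8·0 = 3 (mod 40).
From x ≡ 3 (mod 40) write x = 3 + 40t. Substituting into x ≡ 8 (mod 9) gives 40t ≡ 5 (mod 9), and since 4⁻¹ ≡ 7 (mod 9), t ≡ 8. Hence x ≡ 3 + 40·8 = 323 (mod 360).
From x ≡ 323 (mod 360) write x = 323 + 360t. Substituting into x ≡ 12 (mod 13) gives 360t ≡ 1 (mod 13), and since 9⁻¹ ≡ 3 (mod 13), t ≡ 3. Hence x ≡ 323 + 360·3 = 1403 (mod 4680).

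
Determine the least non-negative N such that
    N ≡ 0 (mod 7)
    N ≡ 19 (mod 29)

Combine the congruences pairwise.
From N ≡ 0 (mod 7) write N = 0 + 7t. Substituting into N ≡ 19 (mod 29) gives 7t ≡ 19 (mod 29), and since 7⁻¹ ≡ 25 (mod 29), t ≡ 11. Hence N ≡ 0 + 7·11 = 77 (mod 203).

77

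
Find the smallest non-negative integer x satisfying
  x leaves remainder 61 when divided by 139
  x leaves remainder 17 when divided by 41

From x ≡ 61 (mod 139) write x = 61 + 139t. Substituting into x ≡ 17 (mod 41) gives 139t ≡ 38 (mod 41), and since 16⁻¹ ≡ 18 (mod 41), t ≡ 28. Hence x ≡ 61 + 139·28 = 3953 (mod 5699).

3953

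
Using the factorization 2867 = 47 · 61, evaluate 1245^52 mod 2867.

Mod 47: 1245 ≡ 23; by Fermat, exponent reduces to 52 mod 46 = 6; 23^6 ≡ 36 (mod 47).
Mod 61: 1245 ≡ 25; 25^52 ≡ 12 (mod 61).
Combine by CRT: x ≡ 36 (mod 47), x ≡ 12 (mod 61) ⇒ x ≡ 2574 (mod 2867).

2574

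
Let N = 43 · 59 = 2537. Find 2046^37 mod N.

1729

Mod 43: 2046 ≡ 25; 25^37 ≡ 9 (mod 43).
Mod 59: 2046 ≡ 40; 40^37 ≡ 18 (mod 59).
Combine by CRT: x ≡ 9 (mod 43), x ≡ 18 (mod 59) ⇒ x ≡ 1729 (mod 2537).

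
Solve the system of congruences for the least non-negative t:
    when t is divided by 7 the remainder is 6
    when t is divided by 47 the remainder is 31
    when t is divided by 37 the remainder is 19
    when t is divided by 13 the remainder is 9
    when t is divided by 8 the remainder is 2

The moduli are pairwise coprime; N = 7·47·37·13·8 = 1265992.
N/7 = 180856; 180856 ≡ 4 (mod 7); 4·2 ≡ 1, so inverse 2.
N/47 = 26936; 26936 ≡ 5 (mod 47); 5·19 ≡ 1, so inverse 19.
N/37 = 34216; 34216 ≡ 28 (mod 37); 28·4 ≡ 1, so inverse 4.
N/13 = 97384; 97384 ≡ 1 (mod 13), inverse 1.
N/8 = 158249; 158249 ≡ 1 (mod 8), inverse 1.
t ≡ 6·180856·2 + 31·26936·19 + 19·34216·4 + 9·97384·1 + 2·158249·1 = 21828946.
21828946 mod 1265992 = 307082.

307082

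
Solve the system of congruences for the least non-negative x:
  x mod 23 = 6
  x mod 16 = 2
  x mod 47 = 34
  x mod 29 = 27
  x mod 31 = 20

14341426

The moduli are pairwise coprime; N = 23·16·47·29·31 = 15549104.
N/23 = 676048; 676048 ≡ 9 (mod 23); 9·18 ≡ 1, so inverse 18.
N/16 = 971819; 971819 ≡ 11 (mod 16); 11·3 ≡ 1, so inverse 3.
N/47 = 330832; 330832 ≡ 46 (mod 47); 46·46 ≡ 1, so inverse 46.
N/29 = 536176; 536176 ≡ 24 (mod 29); 24·23 ≡ 1, so inverse 23.
N/31 = 501584; 501584 ≡ 4 (mod 31); 4·8 ≡ 1, so inverse 8.
x ≡ 6·676048·18 + 2·971819·3 + 34·330832·46 + 27·536176·23 + 20·501584·8 = 1009484082.
1009484082 mod 15549104 = 14341426.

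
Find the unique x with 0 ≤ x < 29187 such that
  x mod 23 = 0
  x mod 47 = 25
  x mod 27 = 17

Combine the congruences pairwise.
From x ≡ 0 (mod 23) write x = 0 + 23t. Substituting into x ≡ 25 (mod 47) gives 23t ≡ 25 (mod 47), and since 23⁻¹ ≡ 45 (mod 47), t ≡ 44. Hence x ≡ 0 + 23·44 = 1012 (mod 1081).
From x ≡ 1012 (mod 1081) write x = 1012 + 1081t. Substituting into x ≡ 17 (mod 27) gives 1081t ≡ 4 (mod 27), and since 1⁻¹ ≡ 1 (mod 27), t ≡ 4. Hence x ≡ 1012 + 1081·4 = 5336 (mod 29187).

5336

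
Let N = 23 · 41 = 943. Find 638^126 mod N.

Mod 23: 638 ≡ 17; by Fermat, exponent reduces to 126 mod 22 = 16; 17^16 ≡ 2 (mod 23).
Mod 41: 638 ≡ 23; by Fermat, exponent reduces to 126 mod 40 = 6; 23^6 ≡ 18 (mod 41).
Combine by CRT: x ≡ 2 (mod 23), x ≡ 18 (mod 41) ⇒ x ≡ 715 (mod 943).

715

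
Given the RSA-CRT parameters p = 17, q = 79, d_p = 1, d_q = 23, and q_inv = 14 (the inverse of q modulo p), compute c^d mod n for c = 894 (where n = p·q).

231

m₁ = c^(d_p) mod p: c ≡ 10 (mod 17), and 10^1 mod 17 = 10.
m₂ = c^(d_q) mod q: c ≡ 25 (mod 79), and 25^23 mod 79 = 73.
h = q_inv·(m₁ − m₂) mod p = 14·(10 − 73) mod 17 = 2.
m = m₂ + h·q = 73 + 2·79 = 231.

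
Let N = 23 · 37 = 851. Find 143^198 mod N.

369

Mod 23: 143 ≡ 5; since 22 | 198, by Fermat 5^198 ≡ 1 (mod 23).
Mod 37: 143 ≡ 32; by Fermat, exponent reduces to 198 mod 36 = 18; 32^18 ≡ 36 (mod 37).
Combine by CRT: x ≡ 1 (mod 23), x ≡ 36 (mod 37) ⇒ x ≡ 369 (mod 851).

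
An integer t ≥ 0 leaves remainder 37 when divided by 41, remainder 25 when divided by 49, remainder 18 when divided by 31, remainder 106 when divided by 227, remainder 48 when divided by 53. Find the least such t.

190699401

The moduli are pairwise coprime; N = 41·49·31·227·53 = 749278649.
N/41 = 18275089; 18275089 ≡ 36 (mod 41); 36·8 ≡ 1, so inverse 8.
N/49 = 15291401; 15291401 ≡ 20 (mod 49); 20·27 ≡ 1, so inverse 27.
N/31 = 24170279; 24170279 ≡ 13 (mod 31); 13·12 ≡ 1, so inverse 12.
N/227 = 3300787; 3300787 ≡ 207 (mod 227); 207·34 ≡ 1, so inverse 34.
N/53 = 14137333; 14137333 ≡ 7 (mod 53); 7·38 ≡ 1, so inverse 38.
t ≡ 37·18275089·8 + 25·15291401·27 + 18·24170279·12 + 106·3300787·34 + 48·14137333·38 = 58634434023.
58634434023 mod 749278649 = 190699401.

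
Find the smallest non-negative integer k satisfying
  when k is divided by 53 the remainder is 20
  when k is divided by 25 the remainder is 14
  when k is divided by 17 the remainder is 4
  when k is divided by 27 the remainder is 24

The moduli are pairwise coprime; N = 53·25·17·27 = 608175.
N/53 = 11475; 11475 ≡ 27 (mod 53); 27·2 ≡ 1, so inverse 2.
N/25 = 24327; 24327 ≡ 2 (mod 25); 2·13 ≡ 1, so inverse 13.
N/17 = 35775; 35775 ≡ 7 (mod 17); 7·5 ≡ 1, so inverse 5.
N/27 = 22525; 22525 ≡ 7 (mod 27); 7·4 ≡ 1, so inverse 4.
k ≡ 20·11475·2 + 14·24327·13 + 4·35775·5 + 24·22525·4 = 7764414.
7764414 mod 608175 = 466314.

466314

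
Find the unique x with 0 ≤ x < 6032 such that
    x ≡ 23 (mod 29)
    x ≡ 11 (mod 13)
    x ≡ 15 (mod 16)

The moduli are pairwise coprime; N = 29·13·16 = 6032.
N/29 = 208; 208 ≡ 5 (mod 29); 5·6 ≡ 1, so inverse 6.
N/13 = 464; 464 ≡ 9 (mod 13); 9·3 ≡ 1, so inverse 3.
N/16 = 377; 377 ≡ 9 (mod 16); 9·9 ≡ 1, so inverse 9.
x ≡ 23·208·6 + 11·464·3 + 15·377·9 = 94911.
94911 mod 6032 = 4431.

4431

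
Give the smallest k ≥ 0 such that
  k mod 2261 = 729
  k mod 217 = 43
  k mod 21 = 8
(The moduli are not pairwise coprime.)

Combine the congruences pairwise.
gcd(2261, 217) = 7 and 7 | (43 − 729), so the pair is consistent; merging gives k ≡ 5251 (mod 70091), where 70091 = lcm(2261, 217).
gcd(70091, 21) = 7 and 7 | (8 − 5251), so the pair is consistent; merging gives k ≡ 145433 (mod 210273), where 210273 = lcm(70091, 21).
The solution is unique modulo lcm(2261, 217, 21) = 210273.

145433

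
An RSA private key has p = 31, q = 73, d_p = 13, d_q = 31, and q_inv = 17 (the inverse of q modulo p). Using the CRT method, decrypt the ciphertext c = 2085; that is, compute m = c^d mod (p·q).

m₁ = c^(d_p) mod p: c ≡ 8 (mod 31), and 8^13 mod 31 = 16.
m₂ = c^(d_q) mod q: c ≡ 41 (mod 73), and 41^31 mod 73 = 69.
h = q_inv·(m₁ − m₂) mod p = 17·(16 − 69) mod 31 = 29.
m = m₂ + h·q = 69 + 29·73 = 2186.

2186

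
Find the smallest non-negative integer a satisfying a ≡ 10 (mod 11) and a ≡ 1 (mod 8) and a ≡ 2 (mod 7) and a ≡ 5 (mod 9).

1913

Combine the congruences pairwise.
From a ≡ 10 (mod 11) write a = 10 + 11t. Substituting into a ≡ 1 (mod 8) gives 11t ≡ 7 (mod 8), and since 3⁻¹ ≡ 3 (mod 8), t ≡ 5. Hence a ≡ 10 + 11·5 = 65 (mod 88).
From a ≡ 65 (mod 88) write a = 65 + 88t. Substituting into a ≡ 2 (mod 7) gives 88t ≡ 0 (mod 7), and since 4⁻¹ ≡ 2 (mod 7), t ≡ 0. Hence a ≡ 65 + 88·0 = 65 (mod 616).
From a ≡ 65 (mod 616) write a = 65 + 616t. Substituting into a ≡ 5 (mod 9) gives 616t ≡ 3 (mod 9), and since 4⁻¹ ≡ 7 (mod 9), t ≡ 3. Hence a ≡ 65 + 616·3 = 1913 (mod 5544).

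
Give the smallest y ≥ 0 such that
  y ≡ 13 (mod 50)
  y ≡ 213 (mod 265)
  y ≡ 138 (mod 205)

gcd(50, 265) = 5 and 5 | (213 − 13), so the pair is consistent; merging gives y ≡ 213 (mod 2650), where 2650 = lcm(50, 265).
gcd(2650, 205) = 5 and 5 | (138 − 213), so the pair is consistent; merging gives y ≡ 13463 (mod 108650), where 108650 = lcm(2650, 205).
The solution is unique modulo lcm(50, 265, 205) = 108650.

13463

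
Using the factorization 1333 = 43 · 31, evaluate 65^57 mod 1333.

Mod 43: 65 ≡ 22; by Fermat, exponent reduces to 57 mod 42 = 15; 22^15 ≡ 22 (mod 43).
Mod 31: 65 ≡ 3; by Fermat, exponent reduces to 57 mod 30 = 27; 3^27 ≡ 23 (mod 31).
Combine by CRT: x ≡ 22 (mod 43), x ≡ 23 (mod 31) ⇒ x ≡ 581 (mod 1333).

581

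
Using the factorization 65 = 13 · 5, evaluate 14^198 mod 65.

1

Mod 13: 14 ≡ 1; by Fermat, exponent reduces to 198 mod 12 = 6; 1^6 ≡ 1 (mod 13).
Mod 5: 14 ≡ 4; by Fermat, exponent reduces to 198 mod 4 = 2; 4^2 ≡ 1 (mod 5).
Combine by CRT: x ≡ 1 (mod 13), x ≡ 1 (mod 5) ⇒ x ≡ 1 (mod 65).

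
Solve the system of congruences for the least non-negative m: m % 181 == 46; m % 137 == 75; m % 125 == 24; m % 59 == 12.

The moduli are pairwise coprime; N = 181·137·125·59 = 182877875.
N/181 = 1010375; 1010375 ≡ 33 (mod 181); 33·11 ≡ 1, so inverse 11.
N/137 = 1334875; 1334875 ≡ 84 (mod 137); 84·31 ≡ 1, so inverse 31.
N/125 = 1463023; 1463023 ≡ 23 (mod 125); 23·87 ≡ 1, so inverse 87.
N/59 = 3099625; 3099625 ≡ 1 (mod 59), inverse 1.
m ≡ 46·1010375·11 + 75·1334875·31 + 24·1463023·87 + 12·3099625·1 = 6706821649.
6706821649 mod 182877875 = 123218149.

123218149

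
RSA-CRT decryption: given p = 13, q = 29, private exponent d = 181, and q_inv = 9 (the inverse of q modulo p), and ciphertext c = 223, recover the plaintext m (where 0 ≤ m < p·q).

d_p = d mod (p−1) = 181 mod 12 = 1; d_q = d mod (q−1) = 13.
m₁ = c^(d_p) mod p: c ≡ 2 (mod 13), and 2^1 mod 13 = 2.
m₂ = c^(d_q) mod q: c ≡ 20 (mod 29), and 20^13 mod 29 = 16.
h = q_inv·(m₁ − m₂) mod p = 9·(2 − 16) mod 13 = 4.
m = m₂ + h·q = 16 + 4·29 = 132.

132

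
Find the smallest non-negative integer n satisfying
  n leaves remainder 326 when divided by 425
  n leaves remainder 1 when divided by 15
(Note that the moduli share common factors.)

gcd(425, 15) = 5 and 5 | (1 − 326), so the pair is consistent; merging gives n ≡ 751 (mod 1275), where 1275 = lcm(425, 15).
The solution is unique modulo lcm(425, 15) = 1275.

751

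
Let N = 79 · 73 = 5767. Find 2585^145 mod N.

Mod 79: 2585 ≡ 57; by Fermat, exponent reduces to 145 mod 78 = 67; 57^67 ≡ 69 (mod 79).
Mod 73: 2585 ≡ 30; by Fermat, exponent reduces to 145 mod 72 = 1; 30^1 ≡ 30 (mod 73).
Combine by CRT: x ≡ 69 (mod 79), x ≡ 30 (mod 73) ⇒ x ≡ 2439 (mod 5767).

2439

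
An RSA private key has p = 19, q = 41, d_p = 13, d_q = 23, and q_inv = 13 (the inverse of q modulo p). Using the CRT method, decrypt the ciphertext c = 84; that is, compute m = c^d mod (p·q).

8

m₁ = c^(d_p) mod p: c ≡ 8 (mod 19), and 8^13 mod 19 = 8.
m₂ = c^(d_q) mod q: c ≡ 2 (mod 41), and 2^23 mod 41 = 8.
h = q_inv·(m₁ − m₂) mod p = 13·(8 − 8) mod 19 = 0.
m = m₂ + h·q = 8 + 0·41 = 8.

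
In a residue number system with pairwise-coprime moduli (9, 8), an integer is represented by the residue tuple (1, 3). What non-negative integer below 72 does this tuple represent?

19

From x ≡ 1 (mod 9) write x = 1 + 9t. Substituting into x ≡ 3 (mod 8) gives 9t ≡ 2 (mod 8), and since 1⁻¹ ≡ 1 (mod 8), t ≡ 2. Hence x ≡ 1 + 9·2 = 19 (mod 72).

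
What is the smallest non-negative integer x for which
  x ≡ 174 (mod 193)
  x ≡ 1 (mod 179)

5192

Combine the congruences pairwise.
From x ≡ 174 (mod 193) write x = 174 + 193t. Substituting into x ≡ 1 (mod 179) gives 193t ≡ 6 (mod 179), and since 14⁻¹ ≡ 64 (mod 179), t ≡ 26. Hence x ≡ 174 + 193·26 = 5192 (mod 34547).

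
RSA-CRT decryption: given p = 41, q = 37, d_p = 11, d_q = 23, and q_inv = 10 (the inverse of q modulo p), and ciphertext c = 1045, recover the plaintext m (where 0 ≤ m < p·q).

1292

m₁ = c^(d_p) mod p: c ≡ 20 (mod 41), and 20^11 mod 41 = 21.
m₂ = c^(d_q) mod q: c ≡ 9 (mod 37), and 9^23 mod 37 = 34.
h = q_inv·(m₁ − m₂) mod p = 10·(21 − 34) mod 41 = 34.
m = m₂ + h·q = 34 + 34·37 = 1292.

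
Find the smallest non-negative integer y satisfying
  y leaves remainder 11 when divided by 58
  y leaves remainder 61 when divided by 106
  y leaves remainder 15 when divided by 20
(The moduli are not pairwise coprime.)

Combine the congruences pairwise.
gcd(58, 106) = 2 and 2 | (61 − 11), so the pair is consistent; merging gives y ≡ 591 (mod 3074), where 3074 = lcm(58, 106).
gcd(3074, 20) = 2 and 2 | (15 − 591), so the pair is consistent; merging gives y ≡ 19035 (mod 30740), where 30740 = lcm(3074, 20).
The solution is unique modulo lcm(58, 106, 20) = 30740.

19035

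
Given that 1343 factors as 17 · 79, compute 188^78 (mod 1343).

Mod 17: 188 ≡ 1; by Fermat, exponent reduces to 78 mod 16 = 14; 1^14 ≡ 1 (mod 17).
Mod 79: 188 ≡ 30; since 78 | 78, by Fermat 30^78 ≡ 1 (mod 79).
Combine by CRT: x ≡ 1 (mod 17), x ≡ 1 (mod 79) ⇒ x ≡ 1 (mod 1343).

1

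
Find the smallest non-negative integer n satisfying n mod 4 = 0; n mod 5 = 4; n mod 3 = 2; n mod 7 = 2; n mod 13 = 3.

2564

The moduli are pairwise coprime; M = 4·5·3·7·13 = 5460.
M/4 = 1365; 1365 ≡ 1 (mod 4), inverse 1.
M/5 = 1092; 1092 ≡ 2 (mod 5); 2·3 ≡ 1, so inverse 3.
M/3 = 1820; 1820 ≡ 2 (mod 3); 2·2 ≡ 1, so inverse 2.
M/7 = 780; 780 ≡ 3 (mod 7); 3·5 ≡ 1, so inverse 5.
M/13 = 420; 420 ≡ 4 (mod 13); 4·10 ≡ 1, so inverse 10.
n ≡ 0·1365·1 + 4·1092·3 + 2·1820·2 + 2·780·5 + 3·420·10 = 40784.
40784 mod 5460 = 2564.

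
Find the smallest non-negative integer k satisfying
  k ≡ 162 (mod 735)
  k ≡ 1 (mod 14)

897

gcd(735, 14) = 7 and 7 | (1 − 162), so the pair is consistent; merging gives k ≡ 897 (mod 1470), where 1470 = lcm(735, 14).
The solution is unique modulo lcm(735, 14) = 1470.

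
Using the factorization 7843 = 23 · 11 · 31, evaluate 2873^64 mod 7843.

Mod 23: 2873 ≡ 21; by Fermat, exponent reduces to 64 mod 22 = 20; 21^20 ≡ 6 (mod 23).
Mod 11: 2873 ≡ 2; by Fermat, exponent reduces to 64 mod 10 = 4; 2^4 ≡ 5 (mod 11).
Mod 31: 2873 ≡ 21; by Fermat, exponent reduces to 64 mod 30 = 4; 21^4 ≡ 18 (mod 31).
Combine by CRT: x ≡ 6 (mod 23), x ≡ 5 (mod 11), x ≡ 18 (mod 31) ⇒ x ≡ 1754 (mod 7843).

1754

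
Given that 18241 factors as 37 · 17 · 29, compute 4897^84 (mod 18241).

Mod 37: 4897 ≡ 13; by Fermat, exponent reduces to 84 mod 36 = 12; 13^12 ≡ 10 (mod 37).
Mod 17: 4897 ≡ 1; by Fermat, exponent reduces to 84 mod 16 = 4; 1^4 ≡ 1 (mod 17).
Mod 29: 4897 ≡ 25; since 28 | 84, by Fermat 25^84 ≡ 1 (mod 29).
Combine by CRT: x ≡ 10 (mod 37), x ≡ 1 (mod 17), x ≡ 1 (mod 29) ⇒ x ≡ 4931 (mod 18241).

4931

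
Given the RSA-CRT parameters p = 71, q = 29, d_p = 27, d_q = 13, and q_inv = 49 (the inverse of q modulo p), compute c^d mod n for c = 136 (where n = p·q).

1901

m₁ = c^(d_p) mod p: c ≡ 65 (mod 71), and 65^27 mod 71 = 55.
m₂ = c^(d_q) mod q: c ≡ 20 (mod 29), and 20^13 mod 29 = 16.
h = q_inv·(m₁ − m₂) mod p = 49·(55 − 16) mod 71 = 65.
m = m₂ + h·q = 16 + 65·29 = 1901.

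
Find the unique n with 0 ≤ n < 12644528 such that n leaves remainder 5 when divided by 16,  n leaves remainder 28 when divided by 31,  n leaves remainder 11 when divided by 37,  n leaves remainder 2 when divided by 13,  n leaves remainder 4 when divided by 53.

The moduli are pairwise coprime; M = 16·31·37·13·53 = 12644528.
M/16 = 790283; 790283 ≡ 11 (mod 16); 11·3 ≡ 1, so inverse 3.
M/31 = 407888; 407888 ≡ 21 (mod 31); 21·3 ≡ 1, so inverse 3.
M/37 = 341744; 341744 ≡ 12 (mod 37); 12·34 ≡ 1, so inverse 34.
M/13 = 972656; 972656 ≡ 9 (mod 13); 9·3 ≡ 1, so inverse 3.
M/53 = 238576; 238576 ≡ 23 (mod 53); 23·30 ≡ 1, so inverse 30.
n ≡ 5·790283·3 + 28·407888·3 + 11·341744·34 + 2·972656·3 + 4·238576·30 = 208394149.
208394149 mod 12644528 = 6081701.

6081701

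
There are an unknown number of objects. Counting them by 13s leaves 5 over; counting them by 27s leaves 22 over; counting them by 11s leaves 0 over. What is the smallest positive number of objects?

616

Combine the congruences pairwise.
From N ≡ 5 (mod 13) write N = 5 + 13t. Substituting into N ≡ 22 (mod 27) gives 13t ≡ 17 (mod 27), and since 13⁻¹ ≡ 25 (mod 27), t ≡ 20. Hence N ≡ 5 + 13·20 = 265 (mod 351).
From N ≡ 265 (mod 351) write N = 265 + 351t. Substituting into N ≡ 0 (mod 11) gives 351t ≡ 10 (mod 11), and since 10⁻¹ ≡ 10 (mod 11), t ≡ 1. Hence N ≡ 265 + 351·1 = 616 (mod 3861).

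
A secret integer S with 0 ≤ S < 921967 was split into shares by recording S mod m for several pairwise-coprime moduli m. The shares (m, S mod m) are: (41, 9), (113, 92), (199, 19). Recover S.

870644

The moduli are pairwise coprime; N = 41·113·199 = 921967.
N/41 = 22487; 22487 ≡ 19 (mod 41); 19·13 ≡ 1, so inverse 13.
N/113 = 8159; 8159 ≡ 23 (mod 113); 23·59 ≡ 1, so inverse 59.
N/199 = 4633; 4633 ≡ 56 (mod 199); 56·32 ≡ 1, so inverse 32.
S ≡ 9·22487·13 + 92·8159·59 + 19·4633·32 = 49734895.
49734895 mod 921967 = 870644.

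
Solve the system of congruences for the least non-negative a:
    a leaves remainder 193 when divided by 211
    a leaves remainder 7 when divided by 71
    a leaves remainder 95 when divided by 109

1383087

From a ≡ 193 (mod 211) write a = 193 + 211t. Substituting into a ≡ 7 (mod 71) gives 211t ≡ 27 (mod 71), and since 69⁻¹ ≡ 35 (mod 71), t ≡ 22. Hence a ≡ 193 + 211·22 = 4835 (mod 14981).
From a ≡ 4835 (mod 14981) write a = 4835 + 14981t. Substituting into a ≡ 95 (mod 109) gives 14981t ≡ 56 (mod 109), and since 48⁻¹ ≡ 25 (mod 109), t ≡ 92. Hence a ≡ 4835 + 14981·92 = 1383087 (mod 1632929).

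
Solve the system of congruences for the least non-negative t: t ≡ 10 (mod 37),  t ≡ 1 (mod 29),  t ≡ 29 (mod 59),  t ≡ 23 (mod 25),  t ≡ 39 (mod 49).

70424848

The moduli are pairwise coprime; N = 37·29·59·25·49 = 77551075.
N/37 = 2095975; 2095975 ≡ 36 (mod 37); 36·36 ≡ 1, so inverse 36.
N/29 = 2674175; 2674175 ≡ 27 (mod 29); 27·14 ≡ 1, so inverse 14.
N/59 = 1314425; 1314425 ≡ 23 (mod 59); 23·18 ≡ 1, so inverse 18.
N/25 = 3102043; 3102043 ≡ 18 (mod 25); 18·7 ≡ 1, so inverse 7.
N/49 = 1582675; 1582675 ≡ 24 (mod 49); 24·47 ≡ 1, so inverse 47.
t ≡ 10·2095975·36 + 1·2674175·14 + 29·1314425·18 + 23·3102043·7 + 39·1582675·47 = 4878591498.
4878591498 mod 77551075 = 70424848.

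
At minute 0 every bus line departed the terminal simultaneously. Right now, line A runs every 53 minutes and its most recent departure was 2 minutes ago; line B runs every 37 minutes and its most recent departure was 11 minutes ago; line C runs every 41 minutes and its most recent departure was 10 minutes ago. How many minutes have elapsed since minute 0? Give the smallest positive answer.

40600

The moduli are pairwise coprime; N = 53·37·41 = 80401.
N/53 = 1517; 1517 ≡ 33 (mod 53); 33·45 ≡ 1, so inverse 45.
N/37 = 2173; 2173 ≡ 27 (mod 37); 27·11 ≡ 1, so inverse 11.
N/41 = 1961; 1961 ≡ 34 (mod 41); 34·35 ≡ 1, so inverse 35.
t ≡ 2·1517·45 + 11·2173·11 + 10·1961·35 = 1085813.
1085813 mod 80401 = 40600.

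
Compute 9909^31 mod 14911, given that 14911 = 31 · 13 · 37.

Mod 31: 9909 ≡ 20; by Fermat, exponent reduces to 31 mod 30 = 1; 20^1 ≡ 20 (mod 31).
Mod 13: 9909 ≡ 3; by Fermat, exponent reduces to 31 mod 12 = 7; 3^7 ≡ 3 (mod 13).
Mod 37: 9909 ≡ 30; 30^31 ≡ 4 (mod 37).
Combine by CRT: x ≡ 20 (mod 31), x ≡ 3 (mod 13), x ≡ 4 (mod 37) ⇒ x ≡ 5073 (mod 14911).

5073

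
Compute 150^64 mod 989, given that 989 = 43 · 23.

924

Mod 43: 150 ≡ 21; by Fermat, exponent reduces to 64 mod 42 = 22; 21^22 ≡ 21 (mod 43).
Mod 23: 150 ≡ 12; by Fermat, exponent reduces to 64 mod 22 = 20; 12^20 ≡ 4 (mod 23).
Combine by CRT: x ≡ 21 (mod 43), x ≡ 4 (mod 23) ⇒ x ≡ 924 (mod 989).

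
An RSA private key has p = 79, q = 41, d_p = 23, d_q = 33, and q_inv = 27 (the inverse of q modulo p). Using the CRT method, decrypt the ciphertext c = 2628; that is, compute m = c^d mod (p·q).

2155

m₁ = c^(d_p) mod p: c ≡ 21 (mod 79), and 21^23 mod 79 = 22.
m₂ = c^(d_q) mod q: c ≡ 4 (mod 41), and 4^33 mod 41 = 23.
h = q_inv·(m₁ − m₂) mod p = 27·(22 − 23) mod 79 = 52.
m = m₂ + h·q = 23 + 52·41 = 2155.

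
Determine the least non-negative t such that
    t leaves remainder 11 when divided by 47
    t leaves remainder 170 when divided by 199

4946

Combine the congruences pairwise.
From t ≡ 11 (mod 47) write t = 11 + 47s. Substituting into t ≡ 170 (mod 199) gives 47s ≡ 159 (mod 199), and since 47⁻¹ ≡ 72 (mod 199), s ≡ 105. Hence t ≡ 11 + 47·105 = 4946 (mod 9353).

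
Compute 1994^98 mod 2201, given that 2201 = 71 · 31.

Mod 71: 1994 ≡ 6; by Fermat, exponent reduces to 98 mod 70 = 28; 6^28 ≡ 25 (mod 71).
Mod 31: 1994 ≡ 10; by Fermat, exponent reduces to 98 mod 30 = 8; 10^8 ≡ 14 (mod 31).
Combine by CRT: x ≡ 25 (mod 71), x ≡ 14 (mod 31) ⇒ x ≡ 1161 (mod 2201).

1161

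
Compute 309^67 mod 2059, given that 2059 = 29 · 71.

1477

Mod 29: 309 ≡ 19; by Fermat, exponent reduces to 67 mod 28 = 11; 19^11 ≡ 27 (mod 29).
Mod 71: 309 ≡ 25; 25^67 ≡ 57 (mod 71).
Combine by CRT: x ≡ 27 (mod 29), x ≡ 57 (mod 71) ⇒ x ≡ 1477 (mod 2059).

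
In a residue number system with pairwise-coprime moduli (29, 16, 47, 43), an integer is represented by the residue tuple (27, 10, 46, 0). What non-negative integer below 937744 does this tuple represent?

481514

From x ≡ 27 (mod 29) write x = 27 + 29t. Substituting into x ≡ 10 (mod 16) gives 29t ≡ 15 (mod 16), and since 13⁻¹ ≡ 5 (mod 16), t ≡ 11. Hence x ≡ 27 + 29·11 = 346 (mod 464).
From x ≡ 346 (mod 464) write x = 346 + 464t. Substituting into x ≡ 46 (mod 47) gives 464t ≡ 29 (mod 47), and since 41⁻¹ ≡ 39 (mod 47), t ≡ 3. Hence x ≡ 346 + 464·3 = 1738 (mod 21808).
From x ≡ 1738 (mod 21808) write x = 1738 + 21808t. Substituting into x ≡ 0 (mod 43) gives 21808t ≡ 25 (mod 43), and since 7⁻¹ ≡ 37 (mod 43), t ≡ 22. Hence x ≡ 1738 + 21808·22 = 481514 (mod 937744).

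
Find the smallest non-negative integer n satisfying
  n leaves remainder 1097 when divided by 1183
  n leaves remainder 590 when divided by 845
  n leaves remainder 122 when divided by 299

Combine the congruences pairwise.
gcd(1183, 845) = 169 and 169 | (590 − 1097), so the pair is consistent; merging gives n ≡ 2280 (mod 5915), where 5915 = lcm(1183, 845).
gcd(5915, 299) = 13 and 13 | (122 − 2280), so the pair is consistent; merging gives n ≡ 8195 (mod 136045), where 136045 = lcm(5915, 299).
The solution is unique modulo lcm(1183, 845, 299) = 136045.

8195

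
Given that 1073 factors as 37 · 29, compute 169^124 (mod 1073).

123

Mod 37: 169 ≡ 21; by Fermat, exponent reduces to 124 mod 36 = 16; 21^16 ≡ 12 (mod 37).
Mod 29: 169 ≡ 24; by Fermat, exponent reduces to 124 mod 28 = 12; 24^12 ≡ 7 (mod 29).
Combine by CRT: x ≡ 12 (mod 37), x ≡ 7 (mod 29) ⇒ x ≡ 123 (mod 1073).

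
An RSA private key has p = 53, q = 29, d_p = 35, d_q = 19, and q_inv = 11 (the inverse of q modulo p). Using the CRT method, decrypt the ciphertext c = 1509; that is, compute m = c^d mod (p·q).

m₁ = c^(d_p) mod p: c ≡ 25 (mod 53), and 25^35 mod 53 = 7.
m₂ = c^(d_q) mod q: c ≡ 1 (mod 29), and 1^19 mod 29 = 1.
h = q_inv·(m₁ − m₂) mod p = 11·(7 − 1) mod 53 = 13.
m = m₂ + h·q = 1 + 13·29 = 378.

378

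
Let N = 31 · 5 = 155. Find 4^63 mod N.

64

Mod 31: 4 ≡ 4; by Fermat, exponent reduces to 63 mod 30 = 3; 4^3 ≡ 2 (mod 31).
Mod 5: 4 ≡ 4; by Fermat, exponent reduces to 63 mod 4 = 3; 4^3 ≡ 4 (mod 5).
Combine by CRT: x ≡ 2 (mod 31), x ≡ 4 (mod 5) ⇒ x ≡ 64 (mod 155).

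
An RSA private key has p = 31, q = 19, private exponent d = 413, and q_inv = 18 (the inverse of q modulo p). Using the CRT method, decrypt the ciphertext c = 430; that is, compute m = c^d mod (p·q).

d_p = d mod (p−1) = 413 mod 30 = 23; d_q = d mod (q−1) = 17.
m₁ = c^(d_p) mod p: c ≡ 27 (mod 31), and 27^23 mod 31 = 29.
m₂ = c^(d_q) mod q: c ≡ 12 (mod 19), and 12^17 mod 19 = 8.
h = q_inv·(m₁ − m₂) mod p = 18·(29 − 8) mod 31 = 6.
m = m₂ + h·q = 8 + 6·19 = 122.

122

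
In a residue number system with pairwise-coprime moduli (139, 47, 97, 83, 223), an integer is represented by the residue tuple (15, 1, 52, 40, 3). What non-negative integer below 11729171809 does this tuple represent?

The moduli are pairwise coprime; N = 139·47·97·83·223 = 11729171809.
N/139 = 84382531; 84382531 ≡ 79 (mod 139); 79·44 ≡ 1, so inverse 44.
N/47 = 249556847; 249556847 ≡ 7 (mod 47); 7·27 ≡ 1, so inverse 27.
N/97 = 120919297; 120919297 ≡ 67 (mod 97); 67·42 ≡ 1, so inverse 42.
N/83 = 141315323; 141315323 ≡ 21 (mod 83); 21·4 ≡ 1, so inverse 4.
N/223 = 52597183; 52597183 ≡ 180 (mod 223); 180·140 ≡ 1, so inverse 140.
x ≡ 15·84382531·44 + 1·249556847·27 + 52·120919297·42 + 40·141315323·4 + 3·52597183·140 = 371219518517.
371219518517 mod 11729171809 = 7615192438.

7615192438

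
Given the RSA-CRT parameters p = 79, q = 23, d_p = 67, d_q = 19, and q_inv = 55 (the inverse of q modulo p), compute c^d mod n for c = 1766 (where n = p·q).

m₁ = c^(d_p) mod p: c ≡ 28 (mod 79), and 28^67 mod 79 = 59.
m₂ = c^(d_q) mod q: c ≡ 18 (mod 23), and 18^19 mod 23 = 16.
h = q_inv·(m₁ − m₂) mod p = 55·(59 − 16) mod 79 = 74.
m = m₂ + h·q = 16 + 74·23 = 1718.

1718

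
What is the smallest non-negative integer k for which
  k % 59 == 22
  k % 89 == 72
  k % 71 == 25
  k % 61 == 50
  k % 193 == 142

3911791885

The moduli are pairwise coprime; N = 59·89·71·61·193 = 4389221633.
N/59 = 74393587; 74393587 ≡ 15 (mod 59); 15·4 ≡ 1, so inverse 4.
N/89 = 49317097; 49317097 ≡ 61 (mod 89); 61·54 ≡ 1, so inverse 54.
N/71 = 61820023; 61820023 ≡ 39 (mod 71); 39·51 ≡ 1, so inverse 51.
N/61 = 71954453; 71954453 ≡ 12 (mod 61); 12·56 ≡ 1, so inverse 56.
N/193 = 22742081; 22742081 ≡ 119 (mod 193); 119·133 ≡ 1, so inverse 133.
k ≡ 22·74393587·4 + 72·49317097·54 + 25·61820023·51 + 50·71954453·56 + 142·22742081·133 = 908091448283.
908091448283 mod 4389221633 = 3911791885.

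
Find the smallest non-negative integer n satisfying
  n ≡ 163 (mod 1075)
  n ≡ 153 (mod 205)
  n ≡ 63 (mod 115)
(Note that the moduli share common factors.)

gcd(1075, 205) = 5 and 5 | (153 − 163), so the pair is consistent; merging gives n ≡ 8763 (mod 44075), where 44075 = lcm(1075, 205).
gcd(44075, 115) = 5 and 5 | (63 − 8763), so the pair is consistent; merging gives n ≡ 405438 (mod 1013725), where 1013725 = lcm(44075, 115).
The solution is unique modulo lcm(1075, 205, 115) = 1013725.

405438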